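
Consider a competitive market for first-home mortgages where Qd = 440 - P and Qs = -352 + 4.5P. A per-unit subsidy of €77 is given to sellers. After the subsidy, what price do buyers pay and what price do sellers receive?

Buyers pay €81; sellers receive €158

Pre-subsidy: 440 - P = -352 + 4.5P gives P* = 144, Q* = 296.
With the subsidy, sellers receive Ps = Pb + 77 for each unit, where Pb is the price buyers pay.
Supply in terms of Pb becomes Qs = -352 + 4.5(Pb + 77) = -5.5 + 4.5Pb. Setting this equal to demand: 440 - Pb = -5.5 + 4.5Pb, so Pb = 81.
Sellers receive Ps = 81 + 77 = 158; Q' = 440 − 1·81 = 359.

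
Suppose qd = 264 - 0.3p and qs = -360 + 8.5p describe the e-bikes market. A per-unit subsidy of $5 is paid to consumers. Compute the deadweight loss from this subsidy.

Deadweight loss = 1275/352

Pre-subsidy: 264 - 0.3p = -360 + 8.5p gives p* = 780/11, q* = 2670/11.
With the rebate, buyers effectively pay pb = ps − 5, where ps is the price sellers receive.
Demand in terms of ps becomes qd = 264 − 0.3(ps − 5) = 265.5 - 0.3ps. Setting this equal to supply: 265.5 - 0.3ps = -360 + 8.5ps, so ps = 6255/88.
Buyers pay pb = 6255/88 − 5 = 5815/88; q' = -360 + 8.5·(6255/88) = 42975/176.
The subsidy expands output by 42975/176 − 2670/11 = 255/176 past the efficient level; on those units the gap between marginal cost and willingness to pay runs from 0 up to 5.
DWL = ½ × 5 × 255/176 = 1275/352.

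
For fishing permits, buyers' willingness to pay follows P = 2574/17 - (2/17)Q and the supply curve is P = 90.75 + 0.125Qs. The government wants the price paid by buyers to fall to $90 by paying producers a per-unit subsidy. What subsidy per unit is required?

At a buyer price of 90, quantity demanded is 1287 − 8.5·90 = 522.
Sellers supply 522 only when they receive Ps = 90.75 + 0.125·522 = 156.
s = Ps − Pb = 156 − 90 = 66.

Required subsidy s = $66 per unit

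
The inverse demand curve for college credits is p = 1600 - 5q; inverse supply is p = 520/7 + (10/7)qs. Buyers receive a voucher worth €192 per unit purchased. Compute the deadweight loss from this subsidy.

Pre-subsidy: 1600 - 5q = 520/7 + (10/7)q gives q* = 712/3 and p* = 1240/3.
With the rebate, buyers effectively pay pb = ps − 192, where ps is the price sellers receive.
On the curves, pb = 1600 - 5q and ps = 520/7 + (10/7)q; the wedge ps − pb = 192 gives 520/7 + (10/7)q − (1600 - 5q) = 192, so q' = 267.2.
Then pb = 1600 − 5·267.2 = 264 and ps = 520/7 + (10/7)·267.2 = 456.
The subsidy expands output by 267.2 − 712/3 = 448/15 past the efficient level; on those units the gap between marginal cost and willingness to pay runs from 0 up to 192.
DWL = ½ × 192 × 448/15 = 2867.2.

Deadweight loss = €2867.2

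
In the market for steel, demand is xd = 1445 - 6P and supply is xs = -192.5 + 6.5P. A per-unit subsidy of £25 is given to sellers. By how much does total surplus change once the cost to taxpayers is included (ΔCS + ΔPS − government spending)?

Net change in total surplus = -£975

Pre-subsidy: 1445 - 6P = -192.5 + 6.5P gives P* = 131, x* = 659.
With the subsidy, sellers receive Ps = Pb + 25 for each unit, where Pb is the price buyers pay.
Supply in terms of Pb becomes xs = -192.5 + 6.5(Pb + 25) = -30 + 6.5Pb. Setting this equal to demand: 1445 - 6Pb = -30 + 6.5Pb, so Pb = 118.
Sellers receive Ps = 118 + 25 = 143; x' = 1445 − 6·118 = 737.
ΔCS = ½(659 + 737)(131 − 118) = 9074; ΔPS = ½(659 + 737)(143 − 131) = 8376.
Government spending = 25 × 737 = 18425.
Net change = 9074 + 8376 − 18425 = -975. The loss equals the DWL triangle ½·25·78.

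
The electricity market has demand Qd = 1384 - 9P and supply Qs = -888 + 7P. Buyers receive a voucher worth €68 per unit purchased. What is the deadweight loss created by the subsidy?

Pre-subsidy: 1384 - 9P = -888 + 7P gives P* = 142, Q* = 106.
With the rebate, buyers effectively pay Pb = Ps − 68, where Ps is the price sellers receive.
Demand in terms of Ps becomes Qd = 1384 − 9(Ps − 68) = 1996 - 9Ps. Setting this equal to supply: 1996 - 9Ps = -888 + 7Ps, so Ps = 180.25.
Buyers pay Pb = 180.25 − 68 = 112.25; Q' = -888 + 7·180.25 = 373.75.
The subsidy expands output by 373.75 − 106 = 267.75 past the efficient level; on those units the gap between marginal cost and willingness to pay runs from 0 up to 68.
DWL = ½ × 68 × 267.75 = 9103.5.

Deadweight loss = €9103.5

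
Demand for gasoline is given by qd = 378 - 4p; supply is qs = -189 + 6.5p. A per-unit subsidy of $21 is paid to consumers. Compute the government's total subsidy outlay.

Government cost = $4494

Pre-subsidy: 378 - 4p = -189 + 6.5p gives p* = 54, q* = 162.
With the rebate, buyers effectively pay pb = ps − 21, where ps is the price sellers receive.
Demand in terms of ps becomes qd = 378 − 4(ps − 21) = 462 - 4ps. Setting this equal to supply: 462 - 4ps = -189 + 6.5ps, so ps = 62.
Buyers pay pb = 62 − 21 = 41; q' = -189 + 6.5·62 = 214.
Government outlay = subsidy × quantity = 21 × 214 = 4494.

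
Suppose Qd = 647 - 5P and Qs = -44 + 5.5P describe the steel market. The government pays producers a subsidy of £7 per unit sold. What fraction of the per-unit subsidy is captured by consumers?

Consumer share = 11/21

Pre-subsidy: 647 - 5P = -44 + 5.5P gives P* = 1382/21, Q* = 6677/21.
With the subsidy, sellers receive Ps = Pb + 7 for each unit, where Pb is the price buyers pay.
Supply in terms of Pb becomes Qs = -44 + 5.5(Pb + 7) = -5.5 + 5.5Pb. Setting this equal to demand: 647 - 5Pb = -5.5 + 5.5Pb, so Pb = 435/7.
Sellers receive Ps = 435/7 + 7 = 484/7; Q' = 647 − 5·(435/7) = 2354/7.
Buyers' price falls by P* − Pb = 1382/21 − 435/7 = 11/3; sellers' price rises by Ps − P* = 484/7 − 1382/21 = 10/3.
So consumers capture (11/3)/7 = 11/21 of each unit of subsidy.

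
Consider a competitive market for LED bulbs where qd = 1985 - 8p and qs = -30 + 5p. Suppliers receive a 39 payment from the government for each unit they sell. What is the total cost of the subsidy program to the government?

Government cost = 33735

Pre-subsidy: 1985 - 8p = -30 + 5p gives p* = 155, q* = 745.
With the subsidy, sellers receive ps = pb + 39 for each unit, where pb is the price buyers pay.
Supply in terms of pb becomes qs = -30 + 5(pb + 39) = 165 + 5pb. Setting this equal to demand: 1985 - 8pb = 165 + 5pb, so pb = 140.
Sellers receive ps = 140 + 39 = 179; q' = 1985 − 8·140 = 865.
Government outlay = subsidy × quantity = 39 × 865 = 33735.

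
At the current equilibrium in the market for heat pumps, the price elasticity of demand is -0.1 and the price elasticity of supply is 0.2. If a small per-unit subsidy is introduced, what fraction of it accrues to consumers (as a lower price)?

Consumer share = 2/3

For a small subsidy around the equilibrium, the benefit split depends on the relative slopes, which at a point are proportional to the elasticities.
Buyer share = εs/(εs + |εd|) = 0.2/(0.2 + 0.1) = 2/3; seller share = |εd|/(εs + |εd|) = 1/3.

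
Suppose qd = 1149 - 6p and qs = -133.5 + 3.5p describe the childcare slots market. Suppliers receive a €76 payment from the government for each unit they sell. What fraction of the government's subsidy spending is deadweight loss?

DWL / government spending = 28/169

Pre-subsidy: 1149 - 6p = -133.5 + 3.5p gives p* = 135, q* = 339.
With the subsidy, sellers receive ps = pb + 76 for each unit, where pb is the price buyers pay.
Supply in terms of pb becomes qs = -133.5 + 3.5(pb + 76) = 132.5 + 3.5pb. Setting this equal to demand: 1149 - 6pb = 132.5 + 3.5pb, so pb = 107.
Sellers receive ps = 107 + 76 = 183; q' = 1149 − 6·107 = 507.
ΔCS = ½(339 + 507)(135 − 107) = 11844; ΔPS = ½(339 + 507)(183 − 135) = 20304.
Government spending = 76 × 507 = 38532.
DWL = ½ × 76 × (507 − 339) = 6384; fraction = 6384 / 38532 = 28/169.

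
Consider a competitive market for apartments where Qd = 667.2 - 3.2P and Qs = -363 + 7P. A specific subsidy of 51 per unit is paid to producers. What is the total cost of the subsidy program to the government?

Government cost = 23256

Pre-subsidy: 667.2 - 3.2P = -363 + 7P gives P* = 101, Q* = 344.
With the subsidy, sellers receive Ps = Pb + 51 for each unit, where Pb is the price buyers pay.
Supply in terms of Pb becomes Qs = -363 + 7(Pb + 51) = -6 + 7Pb. Setting this equal to demand: 667.2 - 3.2Pb = -6 + 7Pb, so Pb = 66.
Sellers receive Ps = 66 + 51 = 117; Q' = 667.2 − 3.2·66 = 456.
Government outlay = subsidy × quantity = 51 × 456 = 23256.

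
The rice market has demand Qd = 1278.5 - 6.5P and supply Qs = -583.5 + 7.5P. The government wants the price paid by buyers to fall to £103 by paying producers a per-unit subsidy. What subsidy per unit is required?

Required subsidy s = £56 per unit

At a buyer price of 103, quantity demanded is 1278.5 − 6.5·103 = 609.
Sellers supply 609 only when they receive Ps with -583.5 + 7.5·Ps = 609, i.e. Ps = 159.
s = Ps − Pb = 159 − 103 = 56.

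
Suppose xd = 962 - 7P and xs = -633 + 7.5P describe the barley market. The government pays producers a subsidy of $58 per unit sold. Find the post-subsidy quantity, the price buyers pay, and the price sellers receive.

Pre-subsidy: 962 - 7P = -633 + 7.5P gives P* = 110, x* = 192.
With the subsidy, sellers receive Ps = Pb + 58 for each unit, where Pb is the price buyers pay.
Supply in terms of Pb becomes xs = -633 + 7.5(Pb + 58) = -198 + 7.5Pb. Setting this equal to demand: 962 - 7Pb = -198 + 7.5Pb, so Pb = 80.
Sellers receive Ps = 80 + 58 = 138; x' = 962 − 7·80 = 402.

x' = 402; buyers pay $80; sellers receive $138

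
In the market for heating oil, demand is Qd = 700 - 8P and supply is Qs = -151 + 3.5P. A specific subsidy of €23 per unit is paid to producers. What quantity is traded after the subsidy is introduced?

Q' = 164

Pre-subsidy: 700 - 8P = -151 + 3.5P gives P* = 74, Q* = 108.
With the subsidy, sellers receive Ps = Pb + 23 for each unit, where Pb is the price buyers pay.
Supply in terms of Pb becomes Qs = -151 + 3.5(Pb + 23) = -70.5 + 3.5Pb. Setting this equal to demand: 700 - 8Pb = -70.5 + 3.5Pb, so Pb = 67.
Sellers receive Ps = 67 + 23 = 90; Q' = 700 − 8·67 = 164.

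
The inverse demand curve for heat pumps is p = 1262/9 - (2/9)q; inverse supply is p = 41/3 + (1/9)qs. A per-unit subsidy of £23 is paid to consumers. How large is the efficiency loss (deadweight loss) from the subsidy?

Deadweight loss = £793.5

Pre-subsidy: 1262/9 - (2/9)q = 41/3 + (1/9)q gives q* = 1139/3 and p* = 1508/27.
With the rebate, buyers effectively pay pb = ps − 23, where ps is the price sellers receive.
On the curves, pb = 1262/9 - (2/9)q and ps = 41/3 + (1/9)q; the wedge ps − pb = 23 gives 41/3 + (1/9)q − (1262/9 - (2/9)q) = 23, so q' = 1346/3.
Then pb = 1262/9 − (2/9)·(1346/3) = 1094/27 and ps = 41/3 + (1/9)·(1346/3) = 1715/27.
The subsidy expands output by 1346/3 − 1139/3 = 69 past the efficient level; on those units the gap between marginal cost and willingness to pay runs from 0 up to 23.
DWL = ½ × 23 × 69 = 793.5.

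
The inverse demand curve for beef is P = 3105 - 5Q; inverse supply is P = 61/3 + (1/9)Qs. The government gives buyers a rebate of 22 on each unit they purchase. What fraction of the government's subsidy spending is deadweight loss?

Pre-subsidy: 3105 - 5Q = 61/3 + (1/9)Q gives Q* = 13881/23 and P* = 2010/23.
With the rebate, buyers effectively pay Pb = Ps − 22, where Ps is the price sellers receive.
On the curves, Pb = 3105 - 5Q and Ps = 61/3 + (1/9)Q; the wedge Ps − Pb = 22 gives 61/3 + (1/9)Q − (3105 - 5Q) = 22, so Q' = 13980/23.
Then Pb = 3105 − 5·(13980/23) = 1515/23 and Ps = 61/3 + (1/9)·(13980/23) = 2021/23.
ΔCS = ½(13881/23 + 13980/23)(2010/23 − 1515/23) = 13791195/1058; ΔPS = ½(13881/23 + 13980/23)(2021/23 − 2010/23) = 306471/1058.
Government spending = 22 × 13980/23 = 307560/23.
DWL = ½ × 22 × (13980/23 − 13881/23) = 1089/23; fraction = (1089/23) / (307560/23) = 33/9320.

DWL / government spending = 33/9320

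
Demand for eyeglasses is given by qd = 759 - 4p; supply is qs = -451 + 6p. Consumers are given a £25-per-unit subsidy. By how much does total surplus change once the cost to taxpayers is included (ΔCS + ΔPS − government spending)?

Net change in total surplus = -£750

Pre-subsidy: 759 - 4p = -451 + 6p gives p* = 121, q* = 275.
With the rebate, buyers effectively pay pb = ps − 25, where ps is the price sellers receive.
Demand in terms of ps becomes qd = 759 − 4(ps − 25) = 859 - 4ps. Setting this equal to supply: 859 - 4ps = -451 + 6ps, so ps = 131.
Buyers pay pb = 131 − 25 = 106; q' = -451 + 6·131 = 335.
ΔCS = ½(275 + 335)(121 − 106) = 4575; ΔPS = ½(275 + 335)(131 − 121) = 3050.
Government spending = 25 × 335 = 8375.
Net change = 4575 + 3050 − 8375 = -750. The loss equals the DWL triangle ½·25·60.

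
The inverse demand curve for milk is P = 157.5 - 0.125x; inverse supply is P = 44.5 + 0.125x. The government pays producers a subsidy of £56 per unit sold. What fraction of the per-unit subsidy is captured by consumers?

Pre-subsidy: 157.5 - 0.125x = 44.5 + 0.125x gives x* = 452 and P* = 101.
With the subsidy, sellers receive Ps = Pb + 56 for each unit, where Pb is the price buyers pay.
On the curves, Pb = 157.5 - 0.125x and Ps = 44.5 + 0.125x; the wedge Ps − Pb = 56 gives 44.5 + 0.125x − (157.5 - 0.125x) = 56, so x' = 676.
Then Pb = 157.5 − 0.125·676 = 73 and Ps = 44.5 + 0.125·676 = 129.
Buyers' price falls by P* − Pb = 101 − 73 = 28; sellers' price rises by Ps − P* = 129 − 101 = 28.
So consumers capture 28/56 = 0.5 of each unit of subsidy.

Consumer share = 0.5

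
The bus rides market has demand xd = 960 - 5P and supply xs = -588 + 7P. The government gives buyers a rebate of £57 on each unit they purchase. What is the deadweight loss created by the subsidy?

Pre-subsidy: 960 - 5P = -588 + 7P gives P* = 129, x* = 315.
With the rebate, buyers effectively pay Pb = Ps − 57, where Ps is the price sellers receive.
Demand in terms of Ps becomes xd = 960 − 5(Ps − 57) = 1245 - 5Ps. Setting this equal to supply: 1245 - 5Ps = -588 + 7Ps, so Ps = 152.75.
Buyers pay Pb = 152.75 − 57 = 95.75; x' = -588 + 7·152.75 = 481.25.
The subsidy expands output by 481.25 − 315 = 166.25 past the efficient level; on those units the gap between marginal cost and willingness to pay runs from 0 up to 57.
DWL = ½ × 57 × 166.25 = 4738.125.

Deadweight loss = £4738.125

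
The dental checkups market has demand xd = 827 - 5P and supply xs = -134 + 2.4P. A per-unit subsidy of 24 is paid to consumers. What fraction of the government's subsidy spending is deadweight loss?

Pre-subsidy: 827 - 5P = -134 + 2.4P gives P* = 4805/37, x* = 6574/37.
With the rebate, buyers effectively pay Pb = Ps − 24, where Ps is the price sellers receive.
Demand in terms of Ps becomes xd = 827 − 5(Ps − 24) = 947 - 5Ps. Setting this equal to supply: 947 - 5Ps = -134 + 2.4Ps, so Ps = 5405/37.
Buyers pay Pb = 5405/37 − 24 = 4517/37; x' = -134 + 2.4·(5405/37) = 8014/37.
ΔCS = ½(6574/37 + 8014/37)(4805/37 − 4517/37) = 2100672/1369; ΔPS = ½(6574/37 + 8014/37)(5405/37 − 4805/37) = 4376400/1369.
Government spending = 24 × 8014/37 = 192336/37.
DWL = ½ × 24 × (8014/37 − 6574/37) = 17280/37; fraction = (17280/37) / (192336/37) = 360/4007.

DWL / government spending = 360/4007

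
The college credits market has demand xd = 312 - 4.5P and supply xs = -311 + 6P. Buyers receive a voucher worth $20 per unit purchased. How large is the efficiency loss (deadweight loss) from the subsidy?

Pre-subsidy: 312 - 4.5P = -311 + 6P gives P* = 178/3, x* = 45.
With the rebate, buyers effectively pay Pb = Ps − 20, where Ps is the price sellers receive.
Demand in terms of Ps becomes xd = 312 − 4.5(Ps − 20) = 402 - 4.5Ps. Setting this equal to supply: 402 - 4.5Ps = -311 + 6Ps, so Ps = 1426/21.
Buyers pay Pb = 1426/21 − 20 = 1006/21; x' = -311 + 6·(1426/21) = 675/7.
The subsidy expands output by 675/7 − 45 = 360/7 past the efficient level; on those units the gap between marginal cost and willingness to pay runs from 0 up to 20.
DWL = ½ × 20 × 360/7 = 3600/7.

Deadweight loss = 3600/7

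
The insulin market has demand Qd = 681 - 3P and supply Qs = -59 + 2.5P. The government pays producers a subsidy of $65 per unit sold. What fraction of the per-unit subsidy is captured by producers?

Producer share = 6/11

Pre-subsidy: 681 - 3P = -59 + 2.5P gives P* = 1480/11, Q* = 3051/11.
With the subsidy, sellers receive Ps = Pb + 65 for each unit, where Pb is the price buyers pay.
Supply in terms of Pb becomes Qs = -59 + 2.5(Pb + 65) = 103.5 + 2.5Pb. Setting this equal to demand: 681 - 3Pb = 103.5 + 2.5Pb, so Pb = 105.
Sellers receive Ps = 105 + 65 = 170; Q' = 681 − 3·105 = 366.
Buyers' price falls by P* − Pb = 1480/11 − 105 = 325/11; sellers' price rises by Ps − P* = 170 − 1480/11 = 390/11.
So producers capture (390/11)/65 = 6/11 of each unit of subsidy.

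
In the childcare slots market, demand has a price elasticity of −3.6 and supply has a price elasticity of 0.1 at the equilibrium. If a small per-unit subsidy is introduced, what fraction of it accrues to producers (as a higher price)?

For a small subsidy around the equilibrium, the benefit split depends on the relative slopes, which at a point are proportional to the elasticities.
Buyer share = εs/(εs + |εd|) = 0.1/(0.1 + 3.6) = 1/37; seller share = |εd|/(εs + |εd|) = 36/37.
So producers capture 36/37 of the subsidy.

Producer share = 36/37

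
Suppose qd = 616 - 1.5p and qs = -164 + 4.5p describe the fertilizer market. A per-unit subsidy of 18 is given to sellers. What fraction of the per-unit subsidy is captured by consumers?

Pre-subsidy: 616 - 1.5p = -164 + 4.5p gives p* = 130, q* = 421.
With the subsidy, sellers receive ps = pb + 18 for each unit, where pb is the price buyers pay.
Supply in terms of pb becomes qs = -164 + 4.5(pb + 18) = -83 + 4.5pb. Setting this equal to demand: 616 - 1.5pb = -83 + 4.5pb, so pb = 116.5.
Sellers receive ps = 116.5 + 18 = 134.5; q' = 616 − 1.5·116.5 = 441.25.
Buyers' price falls by p* − pb = 130 − 116.5 = 13.5; sellers' price rises by ps − p* = 134.5 − 130 = 4.5.
So consumers capture 13.5/18 = 0.75 of each unit of subsidy.

Consumer share = 0.75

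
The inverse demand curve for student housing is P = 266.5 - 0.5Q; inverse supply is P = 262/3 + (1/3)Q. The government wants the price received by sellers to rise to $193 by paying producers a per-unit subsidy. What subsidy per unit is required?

At a seller price of 193, quantity supplied is -262 + 3·193 = 317.
Buyers absorb 317 only when they pay Pb = 266.5 − 0.5·317 = 108.
s = Ps − Pb = 193 − 108 = 85.

Required subsidy s = $85 per unit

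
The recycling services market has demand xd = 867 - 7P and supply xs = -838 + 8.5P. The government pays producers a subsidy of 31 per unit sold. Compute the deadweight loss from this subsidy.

Deadweight loss = 1844.5

Pre-subsidy: 867 - 7P = -838 + 8.5P gives P* = 110, x* = 97.
With the subsidy, sellers receive Ps = Pb + 31 for each unit, where Pb is the price buyers pay.
Supply in terms of Pb becomes xs = -838 + 8.5(Pb + 31) = -574.5 + 8.5Pb. Setting this equal to demand: 867 - 7Pb = -574.5 + 8.5Pb, so Pb = 93.
Sellers receive Ps = 93 + 31 = 124; x' = 867 − 7·93 = 216.
The subsidy expands output by 216 − 97 = 119 past the efficient level; on those units the gap between marginal cost and willingness to pay runs from 0 up to 31.
DWL = ½ × 31 × 119 = 1844.5.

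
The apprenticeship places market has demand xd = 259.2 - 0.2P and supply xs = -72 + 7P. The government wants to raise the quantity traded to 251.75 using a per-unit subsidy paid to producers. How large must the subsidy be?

At x = 251.75, invert demand for the buyer price: Pb = (259.2 − 251.75)/0.2 = 37.25; invert supply for the seller price: Ps = (251.75 − (-72))/7 = 46.25.
The subsidy must fill the gap: s = Ps − Pb = 46.25 − 37.25 = 9.

Required subsidy s = 9 per unit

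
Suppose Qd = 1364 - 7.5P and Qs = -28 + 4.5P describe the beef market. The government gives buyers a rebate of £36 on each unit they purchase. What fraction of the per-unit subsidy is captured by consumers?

Consumer share = 0.375

Pre-subsidy: 1364 - 7.5P = -28 + 4.5P gives P* = 116, Q* = 494.
With the rebate, buyers effectively pay Pb = Ps − 36, where Ps is the price sellers receive.
Demand in terms of Ps becomes Qd = 1364 − 7.5(Ps − 36) = 1634 - 7.5Ps. Setting this equal to supply: 1634 - 7.5Ps = -28 + 4.5Ps, so Ps = 138.5.
Buyers pay Pb = 138.5 − 36 = 102.5; Q' = -28 + 4.5·138.5 = 595.25.
Buyers' price falls by P* − Pb = 116 − 102.5 = 13.5; sellers' price rises by Ps − P* = 138.5 − 116 = 22.5.
So consumers capture 13.5/36 = 0.375 of each unit of subsidy.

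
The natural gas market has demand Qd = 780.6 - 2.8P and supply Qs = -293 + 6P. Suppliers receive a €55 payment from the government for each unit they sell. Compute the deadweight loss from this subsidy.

Deadweight loss = €2887.5

Pre-subsidy: 780.6 - 2.8P = -293 + 6P gives P* = 122, Q* = 439.
With the subsidy, sellers receive Ps = Pb + 55 for each unit, where Pb is the price buyers pay.
Supply in terms of Pb becomes Qs = -293 + 6(Pb + 55) = 37 + 6Pb. Setting this equal to demand: 780.6 - 2.8Pb = 37 + 6Pb, so Pb = 84.5.
Sellers receive Ps = 84.5 + 55 = 139.5; Q' = 780.6 − 2.8·84.5 = 544.
The subsidy expands output by 544 − 439 = 105 past the efficient level; on those units the gap between marginal cost and willingness to pay runs from 0 up to 55.
DWL = ½ × 55 × 105 = 2887.5.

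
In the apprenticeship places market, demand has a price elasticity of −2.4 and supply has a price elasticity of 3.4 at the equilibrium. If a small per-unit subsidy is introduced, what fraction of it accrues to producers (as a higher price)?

Producer share = 12/29

For a small subsidy around the equilibrium, the benefit split depends on the relative slopes, which at a point are proportional to the elasticities.
Buyer share = εs/(εs + |εd|) = 3.4/(3.4 + 2.4) = 17/29; seller share = |εd|/(εs + |εd|) = 12/29.
So producers capture 12/29 of the subsidy.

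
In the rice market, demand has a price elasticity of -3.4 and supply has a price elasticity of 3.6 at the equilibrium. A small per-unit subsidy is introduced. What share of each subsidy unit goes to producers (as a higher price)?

Producer share = 17/35

For a small subsidy around the equilibrium, the benefit split depends on the relative slopes, which at a point are proportional to the elasticities.
Buyer share = εs/(εs + |εd|) = 3.6/(3.6 + 3.4) = 18/35; seller share = |εd|/(εs + |εd|) = 17/35.
So producers capture 17/35 of the subsidy.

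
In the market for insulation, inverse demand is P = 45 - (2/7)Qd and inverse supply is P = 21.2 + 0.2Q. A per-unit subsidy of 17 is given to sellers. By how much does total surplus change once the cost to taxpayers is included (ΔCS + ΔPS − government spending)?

Net change in total surplus = -297.5

Pre-subsidy: 45 - (2/7)Q = 21.2 + 0.2Q gives Q* = 49 and P* = 31.
With the subsidy, sellers receive Ps = Pb + 17 for each unit, where Pb is the price buyers pay.
On the curves, Pb = 45 - (2/7)Q and Ps = 21.2 + 0.2Q; the wedge Ps − Pb = 17 gives 21.2 + 0.2Q − (45 - (2/7)Q) = 17, so Q' = 84.
Then Pb = 45 − (2/7)·84 = 21 and Ps = 21.2 + 0.2·84 = 38.
ΔCS = ½(49 + 84)(31 − 21) = 665; ΔPS = ½(49 + 84)(38 − 31) = 465.5.
Government spending = 17 × 84 = 1428.
Net change = 665 + 465.5 − 1428 = -297.5. The loss equals the DWL triangle ½·17·35.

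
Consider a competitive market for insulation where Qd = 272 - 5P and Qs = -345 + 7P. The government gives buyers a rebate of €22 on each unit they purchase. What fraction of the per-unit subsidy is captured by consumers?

Pre-subsidy: 272 - 5P = -345 + 7P gives P* = 617/12, Q* = 179/12.
With the rebate, buyers effectively pay Pb = Ps − 22, where Ps is the price sellers receive.
Demand in terms of Ps becomes Qd = 272 − 5(Ps − 22) = 382 - 5Ps. Setting this equal to supply: 382 - 5Ps = -345 + 7Ps, so Ps = 727/12.
Buyers pay Pb = 727/12 − 22 = 463/12; Q' = -345 + 7·(727/12) = 949/12.
Buyers' price falls by P* − Pb = 617/12 − 463/12 = 77/6; sellers' price rises by Ps − P* = 727/12 − 617/12 = 55/6.
So consumers capture (77/6)/22 = 7/12 of each unit of subsidy.

Consumer share = 7/12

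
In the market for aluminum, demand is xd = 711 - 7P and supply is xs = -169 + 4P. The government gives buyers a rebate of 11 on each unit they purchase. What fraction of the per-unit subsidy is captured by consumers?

Pre-subsidy: 711 - 7P = -169 + 4P gives P* = 80, x* = 151.
With the rebate, buyers effectively pay Pb = Ps − 11, where Ps is the price sellers receive.
Demand in terms of Ps becomes xd = 711 − 7(Ps − 11) = 788 - 7Ps. Setting this equal to supply: 788 - 7Ps = -169 + 4Ps, so Ps = 87.
Buyers pay Pb = 87 − 11 = 76; x' = -169 + 4·87 = 179.
Buyers' price falls by P* − Pb = 80 − 76 = 4; sellers' price rises by Ps − P* = 87 − 80 = 7.
So consumers capture 4/11 = 4/11 of each unit of subsidy.

Consumer share = 4/11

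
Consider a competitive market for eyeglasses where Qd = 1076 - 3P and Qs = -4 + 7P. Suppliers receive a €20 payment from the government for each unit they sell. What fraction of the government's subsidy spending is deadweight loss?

Pre-subsidy: 1076 - 3P = -4 + 7P gives P* = 108, Q* = 752.
With the subsidy, sellers receive Ps = Pb + 20 for each unit, where Pb is the price buyers pay.
Supply in terms of Pb becomes Qs = -4 + 7(Pb + 20) = 136 + 7Pb. Setting this equal to demand: 1076 - 3Pb = 136 + 7Pb, so Pb = 94.
Sellers receive Ps = 94 + 20 = 114; Q' = 1076 − 3·94 = 794.
ΔCS = ½(752 + 794)(108 − 94) = 10822; ΔPS = ½(752 + 794)(114 − 108) = 4638.
Government spending = 20 × 794 = 15880.
DWL = ½ × 20 × (794 − 752) = 420; fraction = 420 / 15880 = 21/794.

DWL / government spending = 21/794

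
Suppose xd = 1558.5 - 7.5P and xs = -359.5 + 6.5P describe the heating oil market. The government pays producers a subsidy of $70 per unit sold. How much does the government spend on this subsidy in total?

Pre-subsidy: 1558.5 - 7.5P = -359.5 + 6.5P gives P* = 137, x* = 531.
With the subsidy, sellers receive Ps = Pb + 70 for each unit, where Pb is the price buyers pay.
Supply in terms of Pb becomes xs = -359.5 + 6.5(Pb + 70) = 95.5 + 6.5Pb. Setting this equal to demand: 1558.5 - 7.5Pb = 95.5 + 6.5Pb, so Pb = 104.5.
Sellers receive Ps = 104.5 + 70 = 174.5; x' = 1558.5 − 7.5·104.5 = 774.75.
Government outlay = subsidy × quantity = 70 × 774.75 = 54232.5.

Government cost = $54232.5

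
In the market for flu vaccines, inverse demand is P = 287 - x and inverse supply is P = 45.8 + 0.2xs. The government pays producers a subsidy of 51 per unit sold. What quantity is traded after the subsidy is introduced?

Pre-subsidy: 287 - x = 45.8 + 0.2x gives x* = 201 and P* = 86.
With the subsidy, sellers receive Ps = Pb + 51 for each unit, where Pb is the price buyers pay.
On the curves, Pb = 287 - x and Ps = 45.8 + 0.2x; the wedge Ps − Pb = 51 gives 45.8 + 0.2x − (287 - x) = 51, so x' = 243.5.
Then Pb = 287 − 1·243.5 = 43.5 and Ps = 45.8 + 0.2·243.5 = 94.5.

x' = 243.5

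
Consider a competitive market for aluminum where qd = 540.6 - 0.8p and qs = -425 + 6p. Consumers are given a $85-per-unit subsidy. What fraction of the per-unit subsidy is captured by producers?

Pre-subsidy: 540.6 - 0.8p = -425 + 6p gives p* = 142, q* = 427.
With the rebate, buyers effectively pay pb = ps − 85, where ps is the price sellers receive.
Demand in terms of ps becomes qd = 540.6 − 0.8(ps − 85) = 608.6 - 0.8ps. Setting this equal to supply: 608.6 - 0.8ps = -425 + 6ps, so ps = 152.
Buyers pay pb = 152 − 85 = 67; q' = -425 + 6·152 = 487.
Buyers' price falls by p* − pb = 142 − 67 = 75; sellers' price rises by ps − p* = 152 − 142 = 10.
So producers capture 10/85 = 2/17 of each unit of subsidy.

Producer share = 2/17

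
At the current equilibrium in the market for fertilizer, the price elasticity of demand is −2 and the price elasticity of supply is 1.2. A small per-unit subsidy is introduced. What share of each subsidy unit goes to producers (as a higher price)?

For a small subsidy around the equilibrium, the benefit split depends on the relative slopes, which at a point are proportional to the elasticities.
Buyer share = εs/(εs + |εd|) = 1.2/(1.2 + 2) = 0.375; seller share = |εd|/(εs + |εd|) = 0.625.
So producers capture 0.625 of the subsidy.

Producer share = 0.625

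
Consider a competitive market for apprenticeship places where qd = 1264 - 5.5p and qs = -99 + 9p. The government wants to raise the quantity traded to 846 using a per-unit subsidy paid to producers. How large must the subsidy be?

At q = 846, invert demand for the buyer price: pb = (1264 − 846)/5.5 = 76; invert supply for the seller price: ps = (846 − (-99))/9 = 105.
The subsidy must fill the gap: s = ps − pb = 105 − 76 = 29.

Required subsidy s = 29 per unit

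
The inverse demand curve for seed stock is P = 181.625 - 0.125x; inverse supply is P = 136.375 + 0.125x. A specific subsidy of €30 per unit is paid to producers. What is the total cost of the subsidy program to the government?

Pre-subsidy: 181.625 - 0.125x = 136.375 + 0.125x gives x* = 181 and P* = 159.
With the subsidy, sellers receive Ps = Pb + 30 for each unit, where Pb is the price buyers pay.
On the curves, Pb = 181.625 - 0.125x and Ps = 136.375 + 0.125x; the wedge Ps − Pb = 30 gives 136.375 + 0.125x − (181.625 - 0.125x) = 30, so x' = 301.
Then Pb = 181.625 − 0.125·301 = 144 and Ps = 136.375 + 0.125·301 = 174.
Government outlay = subsidy × quantity = 30 × 301 = 9030.

Government cost = €9030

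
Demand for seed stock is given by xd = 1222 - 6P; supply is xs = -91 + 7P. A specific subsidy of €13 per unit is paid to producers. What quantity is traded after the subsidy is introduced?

Pre-subsidy: 1222 - 6P = -91 + 7P gives P* = 101, x* = 616.
With the subsidy, sellers receive Ps = Pb + 13 for each unit, where Pb is the price buyers pay.
Supply in terms of Pb becomes xs = -91 + 7(Pb + 13) = 0 + 7Pb. Setting this equal to demand: 1222 - 6Pb = 0 + 7Pb, so Pb = 94.
Sellers receive Ps = 94 + 13 = 107; x' = 1222 − 6·94 = 658.

x' = 658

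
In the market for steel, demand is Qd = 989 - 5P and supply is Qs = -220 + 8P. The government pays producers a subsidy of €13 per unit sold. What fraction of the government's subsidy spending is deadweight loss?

Pre-subsidy: 989 - 5P = -220 + 8P gives P* = 93, Q* = 524.
With the subsidy, sellers receive Ps = Pb + 13 for each unit, where Pb is the price buyers pay.
Supply in terms of Pb becomes Qs = -220 + 8(Pb + 13) = -116 + 8Pb. Setting this equal to demand: 989 - 5Pb = -116 + 8Pb, so Pb = 85.
Sellers receive Ps = 85 + 13 = 98; Q' = 989 − 5·85 = 564.
ΔCS = ½(524 + 564)(93 − 85) = 4352; ΔPS = ½(524 + 564)(98 − 93) = 2720.
Government spending = 13 × 564 = 7332.
DWL = ½ × 13 × (564 − 524) = 260; fraction = 260 / 7332 = 5/141.

DWL / government spending = 5/141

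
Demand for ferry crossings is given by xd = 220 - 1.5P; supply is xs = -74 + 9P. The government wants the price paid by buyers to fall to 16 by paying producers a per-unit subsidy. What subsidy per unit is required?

At a buyer price of 16, quantity demanded is 220 − 1.5·16 = 196.
Sellers supply 196 only when they receive Ps with -74 + 9·Ps = 196, i.e. Ps = 30.
s = Ps − Pb = 30 − 16 = 14.

Required subsidy s = 14 per unit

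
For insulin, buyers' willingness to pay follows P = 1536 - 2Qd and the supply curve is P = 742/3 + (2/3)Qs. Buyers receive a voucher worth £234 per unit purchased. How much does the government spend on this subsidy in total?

Government cost = £133614

Pre-subsidy: 1536 - 2Q = 742/3 + (2/3)Q gives Q* = 483.25 and P* = 569.5.
With the rebate, buyers effectively pay Pb = Ps − 234, where Ps is the price sellers receive.
On the curves, Pb = 1536 - 2Q and Ps = 742/3 + (2/3)Q; the wedge Ps − Pb = 234 gives 742/3 + (2/3)Q − (1536 - 2Q) = 234, so Q' = 571.
Then Pb = 1536 − 2·571 = 394 and Ps = 742/3 + (2/3)·571 = 628.
Government outlay = subsidy × quantity = 234 × 571 = 133614.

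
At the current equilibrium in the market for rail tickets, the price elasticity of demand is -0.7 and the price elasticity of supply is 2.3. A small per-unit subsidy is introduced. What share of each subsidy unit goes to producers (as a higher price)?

For a small subsidy around the equilibrium, the benefit split depends on the relative slopes, which at a point are proportional to the elasticities.
Buyer share = εs/(εs + |εd|) = 2.3/(2.3 + 0.7) = 23/30; seller share = |εd|/(εs + |εd|) = 7/30.
So producers capture 7/30 of the subsidy.

Producer share = 7/30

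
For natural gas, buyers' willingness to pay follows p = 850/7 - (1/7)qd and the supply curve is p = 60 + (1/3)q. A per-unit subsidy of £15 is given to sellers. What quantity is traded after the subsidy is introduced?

q' = 160.5

Pre-subsidy: 850/7 - (1/7)q = 60 + (1/3)q gives q* = 129 and p* = 103.
With the subsidy, sellers receive ps = pb + 15 for each unit, where pb is the price buyers pay.
On the curves, pb = 850/7 - (1/7)q and ps = 60 + (1/3)q; the wedge ps − pb = 15 gives 60 + (1/3)q − (850/7 - (1/7)q) = 15, so q' = 160.5.
Then pb = 850/7 − (1/7)·160.5 = 98.5 and ps = 60 + (1/3)·160.5 = 113.5.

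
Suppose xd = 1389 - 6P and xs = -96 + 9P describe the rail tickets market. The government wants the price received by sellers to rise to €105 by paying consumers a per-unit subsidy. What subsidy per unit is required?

Required subsidy s = €15 per unit

At a seller price of 105, quantity supplied is -96 + 9·105 = 849.
Buyers absorb 849 only when they pay Pb with 1389 − 6·Pb = 849, i.e. Pb = 90.
s = Ps − Pb = 105 − 90 = 15.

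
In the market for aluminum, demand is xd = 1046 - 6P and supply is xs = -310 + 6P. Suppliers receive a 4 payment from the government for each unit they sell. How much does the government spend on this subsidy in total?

Pre-subsidy: 1046 - 6P = -310 + 6P gives P* = 113, x* = 368.
With the subsidy, sellers receive Ps = Pb + 4 for each unit, where Pb is the price buyers pay.
Supply in terms of Pb becomes xs = -310 + 6(Pb + 4) = -286 + 6Pb. Setting this equal to demand: 1046 - 6Pb = -286 + 6Pb, so Pb = 111.
Sellers receive Ps = 111 + 4 = 115; x' = 1046 − 6·111 = 380.
Government outlay = subsidy × quantity = 4 × 380 = 1520.

Government cost = 1520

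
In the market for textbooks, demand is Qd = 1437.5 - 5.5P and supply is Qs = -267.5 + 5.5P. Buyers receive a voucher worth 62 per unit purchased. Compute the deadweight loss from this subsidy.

Deadweight loss = 5285.5

Pre-subsidy: 1437.5 - 5.5P = -267.5 + 5.5P gives P* = 155, Q* = 585.
With the rebate, buyers effectively pay Pb = Ps − 62, where Ps is the price sellers receive.
Demand in terms of Ps becomes Qd = 1437.5 − 5.5(Ps − 62) = 1778.5 - 5.5Ps. Setting this equal to supply: 1778.5 - 5.5Ps = -267.5 + 5.5Ps, so Ps = 186.
Buyers pay Pb = 186 − 62 = 124; Q' = -267.5 + 5.5·186 = 755.5.
The subsidy expands output by 755.5 − 585 = 170.5 past the efficient level; on those units the gap between marginal cost and willingness to pay runs from 0 up to 62.
DWL = ½ × 62 × 170.5 = 5285.5.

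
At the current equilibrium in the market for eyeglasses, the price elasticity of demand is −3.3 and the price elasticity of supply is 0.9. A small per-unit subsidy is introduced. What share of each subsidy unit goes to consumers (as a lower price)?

For a small subsidy around the equilibrium, the benefit split depends on the relative slopes, which at a point are proportional to the elasticities.
Buyer share = εs/(εs + |εd|) = 0.9/(0.9 + 3.3) = 3/14; seller share = |εd|/(εs + |εd|) = 11/14.

Consumer share = 3/14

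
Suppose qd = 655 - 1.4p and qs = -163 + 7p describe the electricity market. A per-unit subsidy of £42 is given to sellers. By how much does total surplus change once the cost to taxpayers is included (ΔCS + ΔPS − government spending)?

Net change in total surplus = -£1029

Pre-subsidy: 655 - 1.4p = -163 + 7p gives p* = 2045/21, q* = 1556/3.
With the subsidy, sellers receive ps = pb + 42 for each unit, where pb is the price buyers pay.
Supply in terms of pb becomes qs = -163 + 7(pb + 42) = 131 + 7pb. Setting this equal to demand: 655 - 1.4pb = 131 + 7pb, so pb = 1310/21.
Sellers receive ps = 1310/21 + 42 = 2192/21; q' = 655 − 1.4·(1310/21) = 1703/3.
ΔCS = ½(1556/3 + 1703/3)(2045/21 − 1310/21) = 114065/6; ΔPS = ½(1556/3 + 1703/3)(2192/21 − 2045/21) = 22813/6.
Government spending = 42 × 1703/3 = 23842.
Net change = 114065/6 + 22813/6 − 23842 = -1029. The loss equals the DWL triangle ½·42·49.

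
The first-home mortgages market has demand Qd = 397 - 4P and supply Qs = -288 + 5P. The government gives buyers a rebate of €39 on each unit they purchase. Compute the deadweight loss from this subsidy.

Pre-subsidy: 397 - 4P = -288 + 5P gives P* = 685/9, Q* = 833/9.
With the rebate, buyers effectively pay Pb = Ps − 39, where Ps is the price sellers receive.
Demand in terms of Ps becomes Qd = 397 − 4(Ps − 39) = 553 - 4Ps. Setting this equal to supply: 553 - 4Ps = -288 + 5Ps, so Ps = 841/9.
Buyers pay Pb = 841/9 − 39 = 490/9; Q' = -288 + 5·(841/9) = 1613/9.
The subsidy expands output by 1613/9 − 833/9 = 260/3 past the efficient level; on those units the gap between marginal cost and willingness to pay runs from 0 up to 39.
DWL = ½ × 39 × 260/3 = 1690.

Deadweight loss = €1690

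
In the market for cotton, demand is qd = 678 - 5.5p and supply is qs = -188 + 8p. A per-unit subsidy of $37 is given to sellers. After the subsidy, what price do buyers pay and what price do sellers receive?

Pre-subsidy: 678 - 5.5p = -188 + 8p gives p* = 1732/27, q* = 8780/27.
With the subsidy, sellers receive ps = pb + 37 for each unit, where pb is the price buyers pay.
Supply in terms of pb becomes qs = -188 + 8(pb + 37) = 108 + 8pb. Setting this equal to demand: 678 - 5.5pb = 108 + 8pb, so pb = 380/9.
Sellers receive ps = 380/9 + 37 = 713/9; q' = 678 − 5.5·(380/9) = 4012/9.

Buyers pay 380/9; sellers receive 713/9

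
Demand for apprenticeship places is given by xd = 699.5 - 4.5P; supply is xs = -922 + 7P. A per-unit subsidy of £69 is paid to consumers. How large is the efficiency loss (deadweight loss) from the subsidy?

Deadweight loss = £6520.5

Pre-subsidy: 699.5 - 4.5P = -922 + 7P gives P* = 141, x* = 65.
With the rebate, buyers effectively pay Pb = Ps − 69, where Ps is the price sellers receive.
Demand in terms of Ps becomes xd = 699.5 − 4.5(Ps − 69) = 1010 - 4.5Ps. Setting this equal to supply: 1010 - 4.5Ps = -922 + 7Ps, so Ps = 168.
Buyers pay Pb = 168 − 69 = 99; x' = -922 + 7·168 = 254.
The subsidy expands output by 254 − 65 = 189 past the efficient level; on those units the gap between marginal cost and willingness to pay runs from 0 up to 69.
DWL = ½ × 69 × 189 = 6520.5.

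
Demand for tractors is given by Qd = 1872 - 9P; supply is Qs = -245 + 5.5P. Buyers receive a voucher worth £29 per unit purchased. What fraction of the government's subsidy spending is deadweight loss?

Pre-subsidy: 1872 - 9P = -245 + 5.5P gives P* = 146, Q* = 558.
With the rebate, buyers effectively pay Pb = Ps − 29, where Ps is the price sellers receive.
Demand in terms of Ps becomes Qd = 1872 − 9(Ps − 29) = 2133 - 9Ps. Setting this equal to supply: 2133 - 9Ps = -245 + 5.5Ps, so Ps = 164.
Buyers pay Pb = 164 − 29 = 135; Q' = -245 + 5.5·164 = 657.
ΔCS = ½(558 + 657)(146 − 135) = 6682.5; ΔPS = ½(558 + 657)(164 − 146) = 10935.
Government spending = 29 × 657 = 19053.
DWL = ½ × 29 × (657 − 558) = 1435.5; fraction = 1435.5 / 19053 = 11/146.

DWL / government spending = 11/146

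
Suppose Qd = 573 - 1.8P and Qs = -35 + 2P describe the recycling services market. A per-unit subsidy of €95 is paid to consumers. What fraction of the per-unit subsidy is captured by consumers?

Consumer share = 10/19

Pre-subsidy: 573 - 1.8P = -35 + 2P gives P* = 160, Q* = 285.
With the rebate, buyers effectively pay Pb = Ps − 95, where Ps is the price sellers receive.
Demand in terms of Ps becomes Qd = 573 − 1.8(Ps − 95) = 744 - 1.8Ps. Setting this equal to supply: 744 - 1.8Ps = -35 + 2Ps, so Ps = 205.
Buyers pay Pb = 205 − 95 = 110; Q' = -35 + 2·205 = 375.
Buyers' price falls by P* − Pb = 160 − 110 = 50; sellers' price rises by Ps − P* = 205 − 160 = 45.
So consumers capture 50/95 = 10/19 of each unit of subsidy.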